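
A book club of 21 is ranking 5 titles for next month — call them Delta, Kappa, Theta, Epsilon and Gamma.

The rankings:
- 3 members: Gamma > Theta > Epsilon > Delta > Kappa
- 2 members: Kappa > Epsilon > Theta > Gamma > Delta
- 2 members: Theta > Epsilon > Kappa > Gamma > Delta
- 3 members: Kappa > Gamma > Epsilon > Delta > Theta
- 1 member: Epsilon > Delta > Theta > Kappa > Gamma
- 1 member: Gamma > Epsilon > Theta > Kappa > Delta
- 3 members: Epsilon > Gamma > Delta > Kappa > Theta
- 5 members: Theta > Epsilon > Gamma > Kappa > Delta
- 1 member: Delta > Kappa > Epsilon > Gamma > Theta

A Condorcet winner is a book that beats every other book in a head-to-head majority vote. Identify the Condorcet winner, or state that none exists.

Head-to-head results (21 members):
Delta vs Kappa: Delta preferred on 3+1+3+1 = 8 ballots; Kappa wins 13–8.
Delta–Theta: Theta 13–8.
Delta vs Epsilon: 1 to 20, Epsilon.
Delta vs Gamma: Delta is ranked higher on 1+1 = 2 ballots, Gamma on 19. Gamma wins 19–2.
Kappa–Theta: Theta 12–9.
Kappa vs Epsilon: Epsilon wins 15–6.
Kappa vs Gamma: Gamma wins 12–9.
Theta vs Epsilon: Theta is ranked higher on 3+2+5 = 10 ballots, Epsilon on 11. Epsilon wins 11–10.
Theta vs Gamma: Theta preferred on 2+2+1+5 = 10 ballots; Gamma wins 11–10.
Epsilon vs Gamma: 2+2+1+3+5+1 = 14 for Epsilon, 7 for Gamma — Epsilon by 14–7.
Epsilon wins every pairwise contest, so Epsilon is the Condorcet winner.

Epsilon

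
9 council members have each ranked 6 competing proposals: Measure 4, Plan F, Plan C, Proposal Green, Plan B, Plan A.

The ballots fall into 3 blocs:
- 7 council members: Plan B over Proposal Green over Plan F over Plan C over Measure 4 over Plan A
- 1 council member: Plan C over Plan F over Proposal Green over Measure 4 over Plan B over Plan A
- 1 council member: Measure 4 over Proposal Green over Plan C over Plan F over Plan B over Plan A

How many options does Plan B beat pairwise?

Plan B against each rival (9 council members):
Plan B–Measure 4: Plan B 7–2.
Plan B vs Plan F: Plan B, 7–2.
Plan B vs Plan C: Plan B is ranked higher on 7 ballots, Plan C on 2. Plan B wins 7–2.
Plan B vs Proposal Green: Plan B preferred on 7 ballots; Plan B wins 7–2.
Plan B vs Plan A: 9 to 0, Plan B.
Plan B beats Measure 4, Plan F, Plan C, Proposal Green, Plan A — 5 pairwise wins.

5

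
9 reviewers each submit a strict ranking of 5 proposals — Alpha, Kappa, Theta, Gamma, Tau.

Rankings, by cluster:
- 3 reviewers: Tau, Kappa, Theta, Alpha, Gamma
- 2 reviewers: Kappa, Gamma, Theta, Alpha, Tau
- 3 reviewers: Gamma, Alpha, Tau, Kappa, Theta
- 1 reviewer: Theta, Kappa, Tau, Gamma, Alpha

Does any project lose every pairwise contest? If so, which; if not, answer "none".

Pairwise majorities:
Alpha–Kappa: Kappa 6–3.
Alpha vs Theta: Alpha preferred on 3 ballots; Theta wins 6–3.
Alpha–Gamma: Gamma 6–3.
Alpha vs Tau: Alpha wins 5–4.
Kappa vs Theta: Kappa is ranked higher on 3+2+3 = 8 ballots, Theta on 1. Kappa wins 8–1.
Kappa vs Gamma: Kappa wins 6–3.
Kappa–Tau: Tau 6–3.
Theta vs Gamma: Gamma wins 5–4.
Theta vs Tau: Theta is ranked higher on 2+1 = 3 ballots, Tau on 6. Tau wins 6–3.
Gamma vs Tau: 5 to 4, Gamma.
No project is winless: Alpha beats Tau; Kappa beats Alpha; Theta beats Alpha; Gamma beats Alpha; Tau beats Kappa. There is no Condorcet loser.

none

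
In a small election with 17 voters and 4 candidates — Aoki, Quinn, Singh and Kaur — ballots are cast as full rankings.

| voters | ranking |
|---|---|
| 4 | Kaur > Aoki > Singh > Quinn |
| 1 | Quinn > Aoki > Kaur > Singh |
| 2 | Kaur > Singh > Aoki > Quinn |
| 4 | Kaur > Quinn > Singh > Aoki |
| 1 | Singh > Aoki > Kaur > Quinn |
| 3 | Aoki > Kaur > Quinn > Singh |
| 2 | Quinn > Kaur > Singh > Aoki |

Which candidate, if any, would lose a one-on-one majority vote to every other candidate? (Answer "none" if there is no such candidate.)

Pairwise majorities:
Aoki vs Quinn: Aoki preferred on 4+2+1+3 = 10 ballots; Aoki wins 10–7.
Aoki vs Singh: Aoki preferred on 4+1+3 = 8 ballots; Singh wins 9–8.
Aoki–Kaur: Kaur 12–5.
Quinn vs Singh: 10 to 7, Quinn.
Quinn vs Kaur: Kaur wins 14–3.
Singh vs Kaur: Singh preferred on 1 ballot; Kaur wins 16–1.
No candidate is winless: Aoki beats Quinn; Quinn beats Singh; Singh beats Aoki; Kaur beats Aoki. There is no Condorcet loser.

none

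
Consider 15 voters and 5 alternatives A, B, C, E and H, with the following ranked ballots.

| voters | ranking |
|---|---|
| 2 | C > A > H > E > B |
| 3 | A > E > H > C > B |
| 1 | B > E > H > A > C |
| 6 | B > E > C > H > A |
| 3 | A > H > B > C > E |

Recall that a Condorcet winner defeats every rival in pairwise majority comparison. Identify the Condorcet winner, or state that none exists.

Check each pair by majority over 15 ballots:
A vs B: A, 8–7.
A vs C: A is ranked higher on 3+1+3 = 7 ballots, C on 8. C wins 8–7.
A vs E: 8 to 7, A.
A vs H: A wins 8–7.
B–C: B 10–5.
B vs E: 10 to 5, B.
B vs H: B preferred on 1+6 = 7 ballots; H wins 8–7.
C vs E: E, 10–5.
C vs H: C, 8–7.
E vs H: 3+1+6 = 10 for E, 5 for H — E by 10–5.
Every alternative loses at least once (A loses to C; B loses to A; C loses to B; E loses to A; H loses to A). The majority relation contains the cycle A beats B beats C beats A, so there is no Condorcet winner.

none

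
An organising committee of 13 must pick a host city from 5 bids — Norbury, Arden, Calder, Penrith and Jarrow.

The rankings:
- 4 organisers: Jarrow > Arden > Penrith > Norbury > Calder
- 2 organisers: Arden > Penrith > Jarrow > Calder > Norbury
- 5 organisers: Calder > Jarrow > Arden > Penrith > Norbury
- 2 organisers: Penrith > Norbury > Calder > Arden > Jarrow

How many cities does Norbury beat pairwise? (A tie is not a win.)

Norbury against each rival (13 organisers):
Norbury vs Arden: 2 to 11, Arden.
Norbury vs Calder: Calder, 7–6.
Norbury vs Penrith: 0 to 13, Penrith.
Norbury vs Jarrow: Norbury preferred on 2 ballots; Jarrow wins 11–2.
Norbury beats no one; loses to Arden, Calder, Penrith, Jarrow — 0 pairwise wins.

0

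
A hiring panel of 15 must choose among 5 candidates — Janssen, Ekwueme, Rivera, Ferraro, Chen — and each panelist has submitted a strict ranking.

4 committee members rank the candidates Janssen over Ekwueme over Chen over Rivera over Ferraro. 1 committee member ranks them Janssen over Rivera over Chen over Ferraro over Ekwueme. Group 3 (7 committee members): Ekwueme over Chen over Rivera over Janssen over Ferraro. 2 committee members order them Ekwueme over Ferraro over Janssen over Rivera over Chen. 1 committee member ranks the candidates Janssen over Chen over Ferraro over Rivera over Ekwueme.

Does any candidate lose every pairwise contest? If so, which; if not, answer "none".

Head-to-head results (15 committee members):
Janssen vs Ekwueme: Janssen preferred on 4+1+1 = 6 ballots; Ekwueme wins 9–6.
Janssen–Rivera: Janssen 8–7.
Janssen vs Ferraro: Janssen, 13–2.
Janssen vs Chen: Janssen preferred on 4+1+2+1 = 8 ballots; Janssen wins 8–7.
Ekwueme vs Rivera: 13 to 2, Ekwueme.
Ekwueme vs Ferraro: Ekwueme wins 13–2.
Ekwueme vs Chen: Ekwueme wins 13–2.
Rivera vs Ferraro: Rivera preferred on 4+1+7 = 12 ballots; Rivera wins 12–3.
Rivera vs Chen: 3 to 12, Chen.
Ferraro vs Chen: Ferraro is ranked higher on 2 ballots, Chen on 13. Chen wins 13–2.
Only Ferraro has no wins; Ferraro is the Condorcet loser.

Ferraro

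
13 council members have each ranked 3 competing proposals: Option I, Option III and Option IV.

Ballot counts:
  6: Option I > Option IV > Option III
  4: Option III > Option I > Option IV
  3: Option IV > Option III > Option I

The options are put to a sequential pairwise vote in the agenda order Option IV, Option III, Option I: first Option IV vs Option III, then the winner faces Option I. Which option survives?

Option I

Round 1: Option IV vs Option III — 9–4, Option IV advances.
Round 2: Option IV vs Option I — 3–10, Option I advances.
Option I survives the agenda.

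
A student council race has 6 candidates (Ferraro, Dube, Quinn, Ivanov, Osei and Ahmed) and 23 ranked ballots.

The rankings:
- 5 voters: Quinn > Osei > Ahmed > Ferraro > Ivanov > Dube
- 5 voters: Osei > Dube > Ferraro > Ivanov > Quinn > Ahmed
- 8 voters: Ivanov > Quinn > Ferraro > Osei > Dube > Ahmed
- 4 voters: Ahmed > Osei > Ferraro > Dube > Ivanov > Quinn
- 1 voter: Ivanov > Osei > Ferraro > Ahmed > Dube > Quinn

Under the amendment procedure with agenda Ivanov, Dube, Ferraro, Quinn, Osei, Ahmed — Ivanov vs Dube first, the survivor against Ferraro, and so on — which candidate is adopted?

Round 1: Ivanov vs Dube — 14–9, Ivanov advances.
Round 2: Ivanov vs Ferraro — 9–14, Ferraro advances.
Round 3: Ferraro vs Quinn — 10–13, Quinn advances.
Round 4: Quinn vs Osei — 13–10, Quinn advances.
Round 5: Quinn vs Ahmed — 18–5, Quinn advances.
Quinn survives the agenda.

Quinn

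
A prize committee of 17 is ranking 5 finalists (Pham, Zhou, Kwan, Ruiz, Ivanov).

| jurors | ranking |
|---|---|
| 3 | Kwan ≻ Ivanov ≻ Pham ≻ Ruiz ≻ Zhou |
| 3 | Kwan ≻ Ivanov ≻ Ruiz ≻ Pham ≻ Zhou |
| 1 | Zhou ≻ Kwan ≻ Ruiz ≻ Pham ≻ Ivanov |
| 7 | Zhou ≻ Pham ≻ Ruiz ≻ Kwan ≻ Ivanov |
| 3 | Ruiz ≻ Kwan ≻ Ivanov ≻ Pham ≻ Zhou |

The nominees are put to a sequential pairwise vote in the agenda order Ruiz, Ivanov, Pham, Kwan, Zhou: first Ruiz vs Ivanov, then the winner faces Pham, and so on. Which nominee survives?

Kwan

Round 1: Ruiz vs Ivanov — 11–6, Ruiz advances.
Round 2: Ruiz vs Pham — 7–10, Pham advances.
Round 3: Pham vs Kwan — 7–10, Kwan advances.
Round 4: Kwan vs Zhou — 9–8, Kwan advances.
Kwan survives the agenda.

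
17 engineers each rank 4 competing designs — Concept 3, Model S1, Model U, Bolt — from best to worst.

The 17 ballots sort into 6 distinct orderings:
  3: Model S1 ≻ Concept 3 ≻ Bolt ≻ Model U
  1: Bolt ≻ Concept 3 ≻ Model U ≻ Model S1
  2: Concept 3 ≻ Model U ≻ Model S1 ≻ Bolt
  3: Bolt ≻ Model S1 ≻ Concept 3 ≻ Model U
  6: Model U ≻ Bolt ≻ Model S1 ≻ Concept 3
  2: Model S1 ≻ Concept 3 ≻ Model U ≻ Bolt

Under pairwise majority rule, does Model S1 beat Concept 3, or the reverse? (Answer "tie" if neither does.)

Model S1

Ballots ranking Model S1 above Concept 3: 3 + 3 + 6 + 2 = 14.
Ballots ranking Concept 3 above Model S1: 17 − 14 = 3.
Model S1 wins the head-to-head 14–3.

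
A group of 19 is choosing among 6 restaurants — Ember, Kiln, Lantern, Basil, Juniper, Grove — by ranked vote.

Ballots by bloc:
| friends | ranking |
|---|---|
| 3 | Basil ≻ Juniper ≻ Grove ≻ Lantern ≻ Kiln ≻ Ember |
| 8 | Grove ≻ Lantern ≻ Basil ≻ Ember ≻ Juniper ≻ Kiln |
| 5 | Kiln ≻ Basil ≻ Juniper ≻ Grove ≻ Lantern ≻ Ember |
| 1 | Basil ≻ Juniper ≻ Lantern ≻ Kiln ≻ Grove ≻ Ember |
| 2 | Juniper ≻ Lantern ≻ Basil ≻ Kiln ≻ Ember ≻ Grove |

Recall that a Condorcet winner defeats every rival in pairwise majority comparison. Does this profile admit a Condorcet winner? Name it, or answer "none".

Pairwise majorities:
Ember vs Kiln: Kiln wins 11–8.
Ember vs Lantern: Lantern wins 19–0.
Ember–Basil: Basil 19–0.
Ember–Juniper: Juniper 11–8.
Ember vs Grove: Grove, 17–2.
Kiln vs Lantern: Lantern wins 14–5.
Kiln vs Basil: Basil, 14–5.
Kiln vs Juniper: Juniper wins 14–5.
Kiln vs Grove: Grove, 11–8.
Lantern vs Basil: Lantern wins 10–9.
Lantern–Juniper: Juniper 11–8.
Lantern–Grove: Grove 16–3.
Basil vs Juniper: Basil, 17–2.
Basil vs Grove: Basil, 11–8.
Juniper–Grove: Juniper 11–8.
Every restaurant loses at least once (Ember loses to Kiln; Kiln loses to Lantern; Lantern loses to Juniper; Basil loses to Lantern; Juniper loses to Basil; Grove loses to Basil). The majority relation contains the cycle Lantern beats Basil beats Juniper beats Lantern, so there is no Condorcet winner.

none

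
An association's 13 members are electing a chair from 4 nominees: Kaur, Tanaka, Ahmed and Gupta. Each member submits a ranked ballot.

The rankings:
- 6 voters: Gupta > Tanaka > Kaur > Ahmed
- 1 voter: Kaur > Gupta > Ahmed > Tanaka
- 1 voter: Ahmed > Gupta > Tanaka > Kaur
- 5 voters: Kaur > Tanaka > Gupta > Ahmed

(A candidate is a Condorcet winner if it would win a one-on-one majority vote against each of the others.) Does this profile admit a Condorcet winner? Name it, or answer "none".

Gupta

Pairwise majorities:
Kaur vs Tanaka: Tanaka, 7–6.
Kaur vs Ahmed: Kaur preferred on 6+1+5 = 12 ballots; Kaur wins 12–1.
Kaur vs Gupta: Gupta wins 7–6.
Tanaka vs Ahmed: Tanaka is ranked higher on 6+5 = 11 ballots, Ahmed on 2. Tanaka wins 11–2.
Tanaka vs Gupta: Tanaka preferred on 5 ballots; Gupta wins 8–5.
Ahmed vs Gupta: Gupta wins 12–1.
Gupta wins every pairwise contest, so Gupta is the Condorcet winner.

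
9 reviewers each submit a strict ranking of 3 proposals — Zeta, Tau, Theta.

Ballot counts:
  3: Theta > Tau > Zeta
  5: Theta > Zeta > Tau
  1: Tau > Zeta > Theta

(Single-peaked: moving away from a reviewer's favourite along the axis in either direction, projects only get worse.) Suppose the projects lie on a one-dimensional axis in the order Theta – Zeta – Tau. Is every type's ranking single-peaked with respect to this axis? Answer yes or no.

no

Axis positions: Theta=1, Zeta=2, Tau=3.
Type 1: ranking walks positions 1-3-2; Tau is ranked above Zeta even though Zeta lies between Tau and the peak Theta on the axis — preferences dip and rise again. Not single-peaked.
Type 2 (peak Theta at position 1): ranking walks positions 1-2-3, expanding outward from the peak — single-peaked.
Type 3 (peak Tau at position 3): ranking walks positions 3-2-1, expanding outward from the peak — single-peaked.
Type 1 violates single-peakedness, so the profile is not single-peaked on this axis.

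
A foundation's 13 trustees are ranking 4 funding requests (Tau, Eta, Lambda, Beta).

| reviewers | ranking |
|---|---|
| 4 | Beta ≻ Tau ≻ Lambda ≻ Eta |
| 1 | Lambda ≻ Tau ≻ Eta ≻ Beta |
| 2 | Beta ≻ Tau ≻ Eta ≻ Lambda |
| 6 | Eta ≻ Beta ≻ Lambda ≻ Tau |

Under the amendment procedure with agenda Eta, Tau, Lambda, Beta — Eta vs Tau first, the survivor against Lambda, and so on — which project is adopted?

Beta

Round 1: Eta vs Tau — 6–7, Tau advances.
Round 2: Tau vs Lambda — 6–7, Lambda advances.
Round 3: Lambda vs Beta — 1–12, Beta advances.
Beta survives the agenda.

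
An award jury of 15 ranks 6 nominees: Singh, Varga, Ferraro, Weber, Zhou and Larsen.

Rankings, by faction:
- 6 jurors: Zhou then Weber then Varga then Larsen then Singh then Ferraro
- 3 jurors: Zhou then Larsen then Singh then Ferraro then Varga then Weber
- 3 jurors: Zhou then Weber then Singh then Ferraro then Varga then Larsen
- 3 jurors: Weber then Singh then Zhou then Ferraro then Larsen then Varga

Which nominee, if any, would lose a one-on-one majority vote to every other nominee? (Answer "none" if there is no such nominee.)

none

Head-to-head results (15 jurors):
Singh vs Varga: 9 to 6, Singh.
Singh–Ferraro: Singh 15–0.
Singh vs Weber: 3 for Singh, 12 for Weber — Weber by 12–3.
Singh vs Zhou: Zhou wins 12–3.
Singh vs Larsen: 6 to 9, Larsen.
Varga vs Ferraro: Ferraro, 9–6.
Varga–Weber: Weber 12–3.
Varga–Zhou: Zhou 15–0.
Varga–Larsen: Varga 9–6.
Ferraro vs Weber: Ferraro preferred on 3 ballots; Weber wins 12–3.
Ferraro vs Zhou: Zhou wins 15–0.
Ferraro vs Larsen: Larsen, 9–6.
Weber–Zhou: Zhou 12–3.
Weber vs Larsen: Weber preferred on 6+3+3 = 12 ballots; Weber wins 12–3.
Zhou vs Larsen: 6+3+3+3 = 15 for Zhou, 0 for Larsen — Zhou by 15–0.
Each nominee has at least one pairwise win (Singh beats Varga; Varga beats Larsen; Ferraro beats Varga; Weber beats Singh; Zhou beats Singh; Larsen beats Singh) — no Condorcet loser.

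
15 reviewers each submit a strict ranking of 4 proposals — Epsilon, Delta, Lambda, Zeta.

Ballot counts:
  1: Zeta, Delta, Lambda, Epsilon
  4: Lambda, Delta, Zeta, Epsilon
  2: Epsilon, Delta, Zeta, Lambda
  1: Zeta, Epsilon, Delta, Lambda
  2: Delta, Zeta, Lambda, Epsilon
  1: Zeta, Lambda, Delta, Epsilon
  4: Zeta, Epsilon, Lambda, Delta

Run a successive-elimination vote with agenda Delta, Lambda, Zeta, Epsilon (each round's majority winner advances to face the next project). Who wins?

Round 1: Delta vs Lambda — 6–9, Lambda advances.
Round 2: Lambda vs Zeta — 4–11, Zeta advances.
Round 3: Zeta vs Epsilon — 13–2, Zeta advances.
The agenda winner is Zeta.

Zeta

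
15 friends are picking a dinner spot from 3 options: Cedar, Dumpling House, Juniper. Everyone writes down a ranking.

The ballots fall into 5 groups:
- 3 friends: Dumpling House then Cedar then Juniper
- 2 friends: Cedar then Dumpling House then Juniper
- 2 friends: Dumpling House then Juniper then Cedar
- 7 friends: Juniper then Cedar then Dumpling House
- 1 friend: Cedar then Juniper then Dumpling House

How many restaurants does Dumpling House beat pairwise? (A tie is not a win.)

0

Dumpling House against each rival (15 friends):
Dumpling House vs Cedar: Cedar wins 10–5.
Dumpling House vs Juniper: Juniper, 8–7.
Dumpling House beats no one; loses to Cedar, Juniper — 0 pairwise wins.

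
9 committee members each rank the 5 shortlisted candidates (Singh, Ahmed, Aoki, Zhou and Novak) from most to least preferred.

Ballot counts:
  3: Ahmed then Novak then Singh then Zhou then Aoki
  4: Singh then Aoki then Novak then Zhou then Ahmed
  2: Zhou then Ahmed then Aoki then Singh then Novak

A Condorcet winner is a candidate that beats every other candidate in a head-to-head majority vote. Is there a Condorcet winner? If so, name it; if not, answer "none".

Head-to-head results (9 committee members):
Singh vs Ahmed: Singh is ranked higher on 4 ballots, Ahmed on 5. Ahmed wins 5–4.
Singh vs Aoki: Singh preferred on 3+4 = 7 ballots; Singh wins 7–2.
Singh vs Zhou: Singh preferred on 3+4 = 7 ballots; Singh wins 7–2.
Singh vs Novak: 6 to 3, Singh.
Ahmed vs Aoki: 3+2 = 5 for Ahmed, 4 for Aoki — Ahmed by 5–4.
Ahmed vs Zhou: 3 for Ahmed, 6 for Zhou — Zhou by 6–3.
Ahmed vs Novak: 5 to 4, Ahmed.
Aoki vs Zhou: Aoki preferred on 4 ballots; Zhou wins 5–4.
Aoki vs Novak: Aoki is ranked higher on 4+2 = 6 ballots, Novak on 3. Aoki wins 6–3.
Zhou vs Novak: Zhou is ranked higher on 2 ballots, Novak on 7. Novak wins 7–2.
Every candidate loses at least once (Singh loses to Ahmed; Ahmed loses to Zhou; Aoki loses to Singh; Zhou loses to Singh; Novak loses to Singh). The majority relation contains the cycle Singh > Zhou > Ahmed > Singh, so there is no Condorcet winner.

none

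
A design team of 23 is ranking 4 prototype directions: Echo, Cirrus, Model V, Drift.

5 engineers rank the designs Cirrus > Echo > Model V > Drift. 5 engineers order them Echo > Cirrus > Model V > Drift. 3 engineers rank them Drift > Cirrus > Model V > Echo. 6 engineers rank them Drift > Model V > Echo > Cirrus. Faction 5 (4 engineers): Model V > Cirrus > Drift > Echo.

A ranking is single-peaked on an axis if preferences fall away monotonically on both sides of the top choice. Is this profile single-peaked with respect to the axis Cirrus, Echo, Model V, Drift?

no

Axis positions: Cirrus=1, Echo=2, Model V=3, Drift=4.
Faction 1 (peak Cirrus at position 1): ranking walks positions 1-2-3-4, expanding outward from the peak — single-peaked.
Faction 2 (peak Echo at position 2): ranking walks positions 2-1-3-4, expanding outward from the peak — single-peaked.
Faction 3: ranking walks positions 4-1-3-2; Cirrus is ranked above Model V even though Model V lies between Cirrus and the peak Drift on the axis — preferences dip and rise again. Not single-peaked.
Faction 4 (peak Drift at position 4): ranking walks positions 4-3-2-1, expanding outward from the peak — single-peaked.
Faction 5: ranking walks positions 3-1-4-2; Cirrus is ranked above Echo even though Echo lies between Cirrus and the peak Model V on the axis — preferences dip and rise again. Not single-peaked.
Faction 3 violates single-peakedness, so the profile is not single-peaked on this axis.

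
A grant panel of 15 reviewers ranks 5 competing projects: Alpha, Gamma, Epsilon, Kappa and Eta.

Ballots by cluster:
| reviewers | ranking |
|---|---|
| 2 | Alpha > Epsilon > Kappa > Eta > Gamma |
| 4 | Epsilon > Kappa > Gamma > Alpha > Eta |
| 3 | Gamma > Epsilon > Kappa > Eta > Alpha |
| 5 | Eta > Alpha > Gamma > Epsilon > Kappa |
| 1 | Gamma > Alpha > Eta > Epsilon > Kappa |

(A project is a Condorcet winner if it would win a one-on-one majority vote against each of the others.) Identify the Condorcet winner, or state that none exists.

Gamma

Check each pair by majority over 15 ballots:
Alpha vs Gamma: Alpha is ranked higher on 2+5 = 7 ballots, Gamma on 8. Gamma wins 8–7.
Alpha vs Epsilon: Alpha is ranked higher on 2+5+1 = 8 ballots, Epsilon on 7. Alpha wins 8–7.
Alpha vs Kappa: Alpha is ranked higher on 2+5+1 = 8 ballots, Kappa on 7. Alpha wins 8–7.
Alpha vs Eta: 7 to 8, Eta.
Gamma vs Epsilon: Gamma is ranked higher on 3+5+1 = 9 ballots, Epsilon on 6. Gamma wins 9–6.
Gamma vs Kappa: Gamma preferred on 3+5+1 = 9 ballots; Gamma wins 9–6.
Gamma vs Eta: 4+3+1 = 8 for Gamma, 7 for Eta — Gamma by 8–7.
Epsilon vs Kappa: Epsilon preferred on 2+4+3+5+1 = 15 ballots; Epsilon wins 15–0.
Epsilon vs Eta: 9 to 6, Epsilon.
Kappa vs Eta: Kappa is ranked higher on 2+4+3 = 9 ballots, Eta on 6. Kappa wins 9–6.
Gamma defeats every rival head-to-head and is the Condorcet winner.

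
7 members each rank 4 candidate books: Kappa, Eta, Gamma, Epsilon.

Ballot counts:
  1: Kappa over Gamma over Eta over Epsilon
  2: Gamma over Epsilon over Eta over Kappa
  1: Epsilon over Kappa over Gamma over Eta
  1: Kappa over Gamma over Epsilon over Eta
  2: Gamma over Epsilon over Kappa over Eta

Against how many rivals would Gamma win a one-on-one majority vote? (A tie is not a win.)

Gamma against each rival (7 members):
Gamma–Kappa: Gamma 4–3.
Gamma vs Eta: Gamma is ranked higher on 1+2+1+1+2 = 7 ballots, Eta on 0. Gamma wins 7–0.
Gamma vs Epsilon: Gamma is ranked higher on 1+2+1+2 = 6 ballots, Epsilon on 1. Gamma wins 6–1.
Gamma beats Kappa, Eta, Epsilon — 3 pairwise wins.

3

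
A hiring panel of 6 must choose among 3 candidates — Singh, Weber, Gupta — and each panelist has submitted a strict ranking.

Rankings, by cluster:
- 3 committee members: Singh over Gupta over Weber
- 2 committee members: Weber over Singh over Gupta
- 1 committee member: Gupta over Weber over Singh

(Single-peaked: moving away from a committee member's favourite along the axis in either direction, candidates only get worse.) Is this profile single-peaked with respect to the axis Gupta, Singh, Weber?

Axis positions: Gupta=1, Singh=2, Weber=3.
Cluster 1 (peak Singh at position 2): ranking walks positions 2-1-3, expanding outward from the peak — single-peaked.
Cluster 2 (peak Weber at position 3): ranking walks positions 3-2-1, expanding outward from the peak — single-peaked.
Cluster 3: ranking walks positions 1-3-2; Weber is ranked above Singh even though Singh lies between Weber and the peak Gupta on the axis — preferences dip and rise again. Not single-peaked.
Cluster 3 violates single-peakedness, so the profile is not single-peaked on this axis.

no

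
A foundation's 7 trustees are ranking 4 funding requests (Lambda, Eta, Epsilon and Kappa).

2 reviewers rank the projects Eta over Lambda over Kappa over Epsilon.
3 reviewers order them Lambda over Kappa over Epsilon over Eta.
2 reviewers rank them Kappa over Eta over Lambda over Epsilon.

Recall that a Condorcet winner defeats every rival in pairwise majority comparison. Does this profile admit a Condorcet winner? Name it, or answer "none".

Check each pair by majority over 7 ballots:
Lambda vs Eta: 3 for Lambda, 4 for Eta — Eta by 4–3.
Lambda vs Epsilon: 2+3+2 = 7 for Lambda, 0 for Epsilon — Lambda by 7–0.
Lambda vs Kappa: Lambda is ranked higher on 2+3 = 5 ballots, Kappa on 2. Lambda wins 5–2.
Eta vs Epsilon: Eta preferred on 2+2 = 4 ballots; Eta wins 4–3.
Eta vs Kappa: Eta is ranked higher on 2 ballots, Kappa on 5. Kappa wins 5–2.
Epsilon vs Kappa: 0 to 7, Kappa.
No project is unbeaten: Lambda loses to Eta; Eta loses to Kappa; Epsilon loses to Lambda; Kappa loses to Lambda. In particular Lambda > Kappa > Eta > Lambda is a majority cycle — no Condorcet winner exists.

none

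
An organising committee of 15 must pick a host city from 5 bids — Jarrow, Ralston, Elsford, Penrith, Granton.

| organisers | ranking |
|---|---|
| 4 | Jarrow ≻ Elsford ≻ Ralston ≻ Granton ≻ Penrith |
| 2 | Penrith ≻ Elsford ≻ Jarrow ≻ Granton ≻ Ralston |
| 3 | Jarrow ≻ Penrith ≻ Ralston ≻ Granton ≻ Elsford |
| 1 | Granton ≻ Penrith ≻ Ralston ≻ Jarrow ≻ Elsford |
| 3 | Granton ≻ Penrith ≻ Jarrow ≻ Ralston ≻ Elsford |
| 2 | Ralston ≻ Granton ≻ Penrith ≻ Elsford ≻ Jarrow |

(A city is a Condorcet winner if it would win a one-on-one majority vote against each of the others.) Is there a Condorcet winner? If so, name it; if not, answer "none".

Pairwise majorities:
Jarrow vs Ralston: 4+2+3+3 = 12 for Jarrow, 3 for Ralston — Jarrow by 12–3.
Jarrow vs Elsford: 4+3+1+3 = 11 for Jarrow, 4 for Elsford — Jarrow by 11–4.
Jarrow vs Penrith: Penrith, 8–7.
Jarrow vs Granton: 9 to 6, Jarrow.
Ralston vs Elsford: Ralston preferred on 3+1+3+2 = 9 ballots; Ralston wins 9–6.
Ralston vs Penrith: Penrith wins 9–6.
Ralston–Granton: Ralston 9–6.
Elsford vs Penrith: Elsford preferred on 4 ballots; Penrith wins 11–4.
Elsford–Granton: Granton 9–6.
Penrith vs Granton: Penrith is ranked higher on 2+3 = 5 ballots, Granton on 10. Granton wins 10–5.
No city is unbeaten: Jarrow loses to Penrith; Ralston loses to Jarrow; Elsford loses to Jarrow; Penrith loses to Granton; Granton loses to Jarrow. In particular Jarrow > Granton > Penrith > Jarrow is a majority cycle — no Condorcet winner exists.

none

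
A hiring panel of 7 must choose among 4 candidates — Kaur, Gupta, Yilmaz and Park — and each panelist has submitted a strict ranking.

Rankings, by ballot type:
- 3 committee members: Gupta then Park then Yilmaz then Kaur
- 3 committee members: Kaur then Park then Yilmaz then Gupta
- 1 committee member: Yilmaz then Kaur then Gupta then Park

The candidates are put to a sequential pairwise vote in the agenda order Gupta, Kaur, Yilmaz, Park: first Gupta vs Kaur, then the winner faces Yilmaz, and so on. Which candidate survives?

Park

Round 1: Gupta vs Kaur — 3–4, Kaur advances.
Round 2: Kaur vs Yilmaz — 3–4, Yilmaz advances.
Round 3: Yilmaz vs Park — 1–6, Park advances.
The agenda winner is Park.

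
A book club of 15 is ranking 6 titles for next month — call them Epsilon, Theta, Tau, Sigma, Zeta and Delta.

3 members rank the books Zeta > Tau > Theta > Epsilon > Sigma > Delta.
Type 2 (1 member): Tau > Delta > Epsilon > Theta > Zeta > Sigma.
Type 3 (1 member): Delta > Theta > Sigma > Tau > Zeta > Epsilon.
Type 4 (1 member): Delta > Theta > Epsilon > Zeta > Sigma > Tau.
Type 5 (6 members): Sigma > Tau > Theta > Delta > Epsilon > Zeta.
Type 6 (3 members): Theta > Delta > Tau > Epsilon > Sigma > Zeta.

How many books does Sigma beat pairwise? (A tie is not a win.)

Sigma against each rival (15 members):
Sigma vs Epsilon: Sigma preferred on 1+6 = 7 ballots; Epsilon wins 8–7.
Sigma vs Theta: 6 for Sigma, 9 for Theta — Theta by 9–6.
Sigma vs Tau: Sigma preferred on 1+1+6 = 8 ballots; Sigma wins 8–7.
Sigma vs Zeta: Sigma is ranked higher on 1+6+3 = 10 ballots, Zeta on 5. Sigma wins 10–5.
Sigma vs Delta: Sigma, 9–6.
Sigma beats Tau, Zeta, Delta; loses to Epsilon, Theta — 3 pairwise wins.

3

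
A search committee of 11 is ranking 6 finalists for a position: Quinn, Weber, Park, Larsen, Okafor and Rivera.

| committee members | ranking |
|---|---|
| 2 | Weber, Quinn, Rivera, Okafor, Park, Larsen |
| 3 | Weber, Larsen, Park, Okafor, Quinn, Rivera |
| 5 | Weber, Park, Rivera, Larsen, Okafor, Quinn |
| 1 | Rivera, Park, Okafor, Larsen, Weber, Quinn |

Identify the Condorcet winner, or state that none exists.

Weber

Check each pair by majority over 11 ballots:
Quinn vs Weber: Weber, 11–0.
Quinn–Park: Park 9–2.
Quinn vs Larsen: Larsen, 9–2.
Quinn vs Okafor: Okafor, 9–2.
Quinn–Rivera: Rivera 6–5.
Weber–Park: Weber 10–1.
Weber vs Larsen: Weber, 10–1.
Weber vs Okafor: Weber, 10–1.
Weber vs Rivera: Weber, 10–1.
Park vs Larsen: Park wins 8–3.
Park vs Okafor: Park, 9–2.
Park–Rivera: Park 8–3.
Larsen–Okafor: Larsen 8–3.
Larsen vs Rivera: Rivera, 8–3.
Okafor vs Rivera: Rivera wins 8–3.
Weber defeats every rival head-to-head and is the Condorcet winner.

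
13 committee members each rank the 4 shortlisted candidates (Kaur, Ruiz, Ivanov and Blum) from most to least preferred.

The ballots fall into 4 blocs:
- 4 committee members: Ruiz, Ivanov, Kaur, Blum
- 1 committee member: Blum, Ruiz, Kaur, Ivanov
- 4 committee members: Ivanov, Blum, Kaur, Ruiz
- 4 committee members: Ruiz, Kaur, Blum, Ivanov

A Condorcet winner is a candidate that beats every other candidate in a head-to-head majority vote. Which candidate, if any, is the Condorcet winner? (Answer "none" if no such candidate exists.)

Check each pair by majority over 13 ballots:
Kaur vs Ruiz: Ruiz, 9–4.
Kaur–Ivanov: Ivanov 8–5.
Kaur vs Blum: Kaur, 8–5.
Ruiz vs Ivanov: Ruiz wins 9–4.
Ruiz vs Blum: 8 to 5, Ruiz.
Ivanov vs Blum: 4+4 = 8 for Ivanov, 5 for Blum — Ivanov by 8–5.
Ruiz wins every pairwise contest, so Ruiz is the Condorcet winner.

Ruiz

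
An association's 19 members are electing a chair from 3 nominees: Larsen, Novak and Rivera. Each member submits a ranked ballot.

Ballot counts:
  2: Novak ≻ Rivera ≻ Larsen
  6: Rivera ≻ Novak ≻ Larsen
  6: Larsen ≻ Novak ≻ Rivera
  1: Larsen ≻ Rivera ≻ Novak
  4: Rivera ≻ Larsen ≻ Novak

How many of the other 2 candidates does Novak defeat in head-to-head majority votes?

Novak against each rival (19 voters):
Novak vs Larsen: 8 to 11, Larsen.
Novak vs Rivera: 2+6 = 8 for Novak, 11 for Rivera — Rivera by 11–8.
Novak beats no one; loses to Larsen, Rivera — 0 pairwise wins.

0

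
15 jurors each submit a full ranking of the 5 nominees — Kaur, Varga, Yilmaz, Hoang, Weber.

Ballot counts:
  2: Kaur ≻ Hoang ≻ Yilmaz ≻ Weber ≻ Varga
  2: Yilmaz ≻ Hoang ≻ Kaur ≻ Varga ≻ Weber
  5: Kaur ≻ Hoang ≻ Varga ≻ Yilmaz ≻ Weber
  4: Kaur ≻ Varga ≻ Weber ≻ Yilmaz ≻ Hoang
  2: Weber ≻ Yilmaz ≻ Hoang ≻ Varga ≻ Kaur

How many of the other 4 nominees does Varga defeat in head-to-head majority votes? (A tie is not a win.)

2

Varga against each rival (15 jurors):
Varga vs Kaur: Varga preferred on 2 ballots; Kaur wins 13–2.
Varga vs Yilmaz: Varga, 9–6.
Varga–Hoang: Hoang 11–4.
Varga vs Weber: 2+5+4 = 11 for Varga, 4 for Weber — Varga by 11–4.
Varga beats Yilmaz, Weber; loses to Kaur, Hoang — 2 pairwise wins.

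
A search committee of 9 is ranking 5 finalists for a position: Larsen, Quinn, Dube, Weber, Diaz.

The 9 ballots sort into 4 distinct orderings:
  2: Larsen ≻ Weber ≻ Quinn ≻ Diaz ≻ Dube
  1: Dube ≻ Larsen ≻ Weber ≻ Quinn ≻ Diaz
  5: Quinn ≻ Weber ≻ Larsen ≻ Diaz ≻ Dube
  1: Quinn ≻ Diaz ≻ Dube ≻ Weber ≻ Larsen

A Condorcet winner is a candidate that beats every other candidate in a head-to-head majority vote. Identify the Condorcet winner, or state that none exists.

Pairwise majorities:
Larsen–Quinn: Quinn 6–3.
Larsen vs Dube: Larsen wins 7–2.
Larsen vs Weber: Weber, 6–3.
Larsen–Diaz: Larsen 8–1.
Quinn vs Dube: Quinn, 8–1.
Quinn vs Weber: Quinn, 6–3.
Quinn–Diaz: Quinn 9–0.
Dube vs Weber: Weber wins 7–2.
Dube–Diaz: Diaz 8–1.
Weber–Diaz: Weber 8–1.
Quinn beats each of Larsen, Dube, Weber, Diaz — Quinn is the Condorcet winner.

Quinn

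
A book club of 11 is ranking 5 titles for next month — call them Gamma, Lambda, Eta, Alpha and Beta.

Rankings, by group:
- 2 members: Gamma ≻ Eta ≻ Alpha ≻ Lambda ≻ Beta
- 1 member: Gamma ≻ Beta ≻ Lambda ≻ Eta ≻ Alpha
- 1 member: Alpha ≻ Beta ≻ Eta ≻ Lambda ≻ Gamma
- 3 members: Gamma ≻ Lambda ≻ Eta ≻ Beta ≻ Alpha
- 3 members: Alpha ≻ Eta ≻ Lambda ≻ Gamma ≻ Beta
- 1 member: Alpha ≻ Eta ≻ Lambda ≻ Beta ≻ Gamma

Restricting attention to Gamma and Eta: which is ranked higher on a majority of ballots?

Gamma

Ballots ranking Gamma above Eta: 2 + 1 + 3 = 6.
Ballots ranking Eta above Gamma: 11 − 6 = 5.
Gamma wins the head-to-head 6–5.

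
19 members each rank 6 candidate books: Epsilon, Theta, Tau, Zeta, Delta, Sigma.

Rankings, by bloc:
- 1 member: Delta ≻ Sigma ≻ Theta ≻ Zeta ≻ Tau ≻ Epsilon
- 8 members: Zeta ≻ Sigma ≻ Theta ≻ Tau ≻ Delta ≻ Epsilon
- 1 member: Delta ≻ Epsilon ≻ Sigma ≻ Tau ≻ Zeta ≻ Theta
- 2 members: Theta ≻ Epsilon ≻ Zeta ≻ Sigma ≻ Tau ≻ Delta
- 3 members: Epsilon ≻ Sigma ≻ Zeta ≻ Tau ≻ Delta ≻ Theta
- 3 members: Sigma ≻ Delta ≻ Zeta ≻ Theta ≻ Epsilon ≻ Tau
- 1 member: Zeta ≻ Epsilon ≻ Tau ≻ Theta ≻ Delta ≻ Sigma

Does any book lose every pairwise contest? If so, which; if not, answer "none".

none

Head-to-head results (19 members):
Epsilon vs Theta: 1+3+1 = 5 for Epsilon, 14 for Theta — Theta by 14–5.
Epsilon vs Tau: Epsilon, 10–9.
Epsilon–Zeta: Zeta 13–6.
Epsilon vs Delta: Epsilon is ranked higher on 2+3+1 = 6 ballots, Delta on 13. Delta wins 13–6.
Epsilon vs Sigma: Sigma, 12–7.
Theta vs Tau: 14 to 5, Theta.
Theta vs Zeta: Zeta, 16–3.
Theta–Delta: Theta 11–8.
Theta–Sigma: Sigma 16–3.
Tau vs Zeta: Zeta wins 18–1.
Tau vs Delta: Tau, 14–5.
Tau vs Sigma: Tau preferred on 1 ballot; Sigma wins 18–1.
Zeta vs Delta: 8+2+3+1 = 14 for Zeta, 5 for Delta — Zeta by 14–5.
Zeta vs Sigma: Zeta wins 11–8.
Delta vs Sigma: 3 to 16, Sigma.
Every book wins at least one matchup (Epsilon beats Tau; Theta beats Epsilon; Tau beats Delta; Zeta beats Epsilon; Delta beats Epsilon; Sigma beats Epsilon), so there is no Condorcet loser.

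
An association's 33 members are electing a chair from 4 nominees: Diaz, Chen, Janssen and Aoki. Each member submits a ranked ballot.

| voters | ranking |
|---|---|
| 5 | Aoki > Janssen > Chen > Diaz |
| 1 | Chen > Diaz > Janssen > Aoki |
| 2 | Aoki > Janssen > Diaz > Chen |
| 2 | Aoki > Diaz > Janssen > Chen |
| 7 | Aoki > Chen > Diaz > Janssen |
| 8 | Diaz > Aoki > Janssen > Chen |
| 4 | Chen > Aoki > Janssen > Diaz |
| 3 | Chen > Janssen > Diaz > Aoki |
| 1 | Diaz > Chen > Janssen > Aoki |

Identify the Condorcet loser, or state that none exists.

none

Pairwise majorities:
Diaz vs Chen: Diaz preferred on 2+2+8+1 = 13 ballots; Chen wins 20–13.
Diaz vs Janssen: Diaz preferred on 1+2+7+8+1 = 19 ballots; Diaz wins 19–14.
Diaz vs Aoki: 13 to 20, Aoki.
Chen vs Janssen: Chen preferred on 1+7+4+3+1 = 16 ballots; Janssen wins 17–16.
Chen vs Aoki: Aoki wins 24–9.
Janssen vs Aoki: Janssen preferred on 1+3+1 = 5 ballots; Aoki wins 28–5.
No candidate is winless: Diaz beats Janssen; Chen beats Diaz; Janssen beats Chen; Aoki beats Diaz. There is no Condorcet loser.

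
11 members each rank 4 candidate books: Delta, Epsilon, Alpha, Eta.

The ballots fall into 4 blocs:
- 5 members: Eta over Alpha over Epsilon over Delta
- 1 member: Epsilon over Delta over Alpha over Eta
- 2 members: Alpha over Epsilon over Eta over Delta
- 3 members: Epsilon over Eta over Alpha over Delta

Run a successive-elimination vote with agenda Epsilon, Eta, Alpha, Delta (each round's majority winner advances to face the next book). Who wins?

Round 1: Epsilon vs Eta — 6–5, Epsilon advances.
Round 2: Epsilon vs Alpha — 4–7, Alpha advances.
Round 3: Alpha vs Delta — 10–1, Alpha advances.
Alpha survives the agenda.

Alpha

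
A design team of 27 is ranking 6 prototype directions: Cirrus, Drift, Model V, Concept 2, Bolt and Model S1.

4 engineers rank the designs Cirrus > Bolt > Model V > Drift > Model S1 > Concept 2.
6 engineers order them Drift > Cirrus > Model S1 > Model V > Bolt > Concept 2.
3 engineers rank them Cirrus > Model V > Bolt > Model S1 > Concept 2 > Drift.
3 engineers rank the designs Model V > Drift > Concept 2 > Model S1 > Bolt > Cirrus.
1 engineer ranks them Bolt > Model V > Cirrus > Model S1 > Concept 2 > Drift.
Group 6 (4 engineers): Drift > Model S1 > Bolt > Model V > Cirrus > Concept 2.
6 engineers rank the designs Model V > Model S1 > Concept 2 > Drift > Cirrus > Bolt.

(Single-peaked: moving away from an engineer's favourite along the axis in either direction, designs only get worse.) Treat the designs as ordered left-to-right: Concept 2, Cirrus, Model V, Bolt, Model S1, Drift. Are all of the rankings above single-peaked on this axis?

Axis positions: Concept 2=1, Cirrus=2, Model V=3, Bolt=4, Model S1=5, Drift=6.
Group 1: ranking walks positions 2-4-3-6-5-1; Bolt is ranked above Model V even though Model V lies between Bolt and the peak Cirrus on the axis — preferences dip and rise again. Not single-peaked.
Group 2: ranking walks positions 6-2-5-3-4-1; Cirrus is ranked above Model S1 even though Model S1 lies between Cirrus and the peak Drift on the axis — preferences dip and rise again. Not single-peaked.
Group 3 (peak Cirrus at position 2): ranking walks positions 2-3-4-5-1-6, expanding outward from the peak — single-peaked.
Group 4: ranking walks positions 3-6-1-5-4-2; Drift is ranked above Bolt even though Bolt lies between Drift and the peak Model V on the axis — preferences dip and rise again. Not single-peaked.
Group 5 (peak Bolt at position 4): ranking walks positions 4-3-2-5-1-6, expanding outward from the peak — single-peaked.
Group 6 (peak Drift at position 6): ranking walks positions 6-5-4-3-2-1, expanding outward from the peak — single-peaked.
Group 7: ranking walks positions 3-5-1-6-2-4; Model S1 is ranked above Bolt even though Bolt lies between Model S1 and the peak Model V on the axis — preferences dip and rise again. Not single-peaked.
Group 1 violates single-peakedness, so the profile is not single-peaked on this axis.

no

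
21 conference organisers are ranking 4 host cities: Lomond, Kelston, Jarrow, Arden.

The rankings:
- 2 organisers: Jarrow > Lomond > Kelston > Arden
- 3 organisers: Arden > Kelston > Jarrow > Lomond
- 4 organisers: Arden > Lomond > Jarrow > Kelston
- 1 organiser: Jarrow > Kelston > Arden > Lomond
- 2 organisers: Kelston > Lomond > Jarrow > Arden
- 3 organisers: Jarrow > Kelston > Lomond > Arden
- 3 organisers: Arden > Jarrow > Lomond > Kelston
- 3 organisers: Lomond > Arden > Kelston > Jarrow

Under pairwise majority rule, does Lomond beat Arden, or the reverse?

Arden

Ballots ranking Lomond above Arden: 2 + 2 + 3 + 3 = 10.
Ballots ranking Arden above Lomond: 21 − 10 = 11.
Arden wins the head-to-head 11–10.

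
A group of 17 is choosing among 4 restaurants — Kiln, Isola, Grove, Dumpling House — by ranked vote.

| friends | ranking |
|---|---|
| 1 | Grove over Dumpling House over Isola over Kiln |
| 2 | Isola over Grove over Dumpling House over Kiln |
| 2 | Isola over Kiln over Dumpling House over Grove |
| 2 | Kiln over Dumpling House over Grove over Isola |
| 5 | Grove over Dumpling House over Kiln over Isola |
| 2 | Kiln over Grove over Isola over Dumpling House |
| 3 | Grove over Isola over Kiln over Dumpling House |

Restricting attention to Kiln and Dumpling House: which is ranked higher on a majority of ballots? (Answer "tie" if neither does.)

Kiln

Ballots ranking Kiln above Dumpling House: 2 + 2 + 2 + 3 = 9.
Ballots ranking Dumpling House above Kiln: 17 − 9 = 8.
Kiln wins the head-to-head 9–8.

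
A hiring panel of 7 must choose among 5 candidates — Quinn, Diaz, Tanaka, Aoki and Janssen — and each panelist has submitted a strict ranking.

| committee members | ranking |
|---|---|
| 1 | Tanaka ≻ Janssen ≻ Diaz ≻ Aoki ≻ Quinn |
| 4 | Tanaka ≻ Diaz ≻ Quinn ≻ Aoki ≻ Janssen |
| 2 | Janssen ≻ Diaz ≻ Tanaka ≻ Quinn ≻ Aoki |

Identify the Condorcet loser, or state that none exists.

Janssen

Pairwise majorities:
Quinn vs Diaz: 0 for Quinn, 7 for Diaz — Diaz by 7–0.
Quinn vs Tanaka: Quinn preferred on 0 ballots; Tanaka wins 7–0.
Quinn vs Aoki: Quinn wins 6–1.
Quinn vs Janssen: 4 to 3, Quinn.
Diaz vs Tanaka: Tanaka wins 5–2.
Diaz vs Aoki: Diaz wins 7–0.
Diaz vs Janssen: Diaz is ranked higher on 4 ballots, Janssen on 3. Diaz wins 4–3.
Tanaka vs Aoki: 7 to 0, Tanaka.
Tanaka–Janssen: Tanaka 5–2.
Aoki vs Janssen: Aoki, 4–3.
Only Janssen has no wins; Janssen is the Condorcet loser.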